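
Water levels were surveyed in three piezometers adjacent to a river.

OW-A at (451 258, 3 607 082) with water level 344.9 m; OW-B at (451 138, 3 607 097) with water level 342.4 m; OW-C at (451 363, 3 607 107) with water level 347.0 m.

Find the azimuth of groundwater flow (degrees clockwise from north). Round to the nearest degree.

276°

Differences from OW-A: to OW-B (Δx, Δy, Δh) = (-120, 15, -2.5); to OW-C = (105, 25, +2.1).
Determinant of the coordinate differences = (-120)·25 − 105·15 = -4575.
∂h/∂x = [(-2.5)·25 − (+2.1)·15] / -4575 = +0.02055
∂h/∂y = [(-120)·(+2.1) − 105·(-2.5)] / -4575 = -0.002295
Flow direction (−∇h) has components (-0.02055 E, +0.002295 N).
Azimuth = atan2(E, N) = atan2(-0.02055, +0.002295) = 276.4° ≈ 276°.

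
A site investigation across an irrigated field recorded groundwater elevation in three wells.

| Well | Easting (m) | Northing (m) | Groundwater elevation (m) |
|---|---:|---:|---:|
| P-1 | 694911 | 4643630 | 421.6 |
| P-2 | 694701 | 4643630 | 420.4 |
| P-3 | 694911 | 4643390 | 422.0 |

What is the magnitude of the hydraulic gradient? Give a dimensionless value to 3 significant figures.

∂h/∂x = (420.4 − 421.6) / (694701 − 694911) = +0.005714
∂h/∂y = (422.0 − 421.6) / (4643390 − 4643630) = -0.001667
|∇h| = √(0.005714² + -0.001667²) = 0.005952

0.00595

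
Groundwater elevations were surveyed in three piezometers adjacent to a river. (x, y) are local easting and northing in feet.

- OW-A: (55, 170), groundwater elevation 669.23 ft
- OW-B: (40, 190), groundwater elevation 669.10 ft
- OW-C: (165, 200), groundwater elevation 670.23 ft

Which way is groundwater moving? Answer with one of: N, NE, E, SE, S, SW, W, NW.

W

With h = a·x + b·y + c and OW-A as origin, the differences give:
  (-15)·a + 20·b = -0.13
  110·a + 30·b = +1.00
Eliminate b (×30 and ×20, subtract): -2650·a = -23.900 → a = ∂h/∂x = +0.009019
Back-substitute: b = ∂h/∂y = +0.0002642.
Flow = −∇h = (-0.009019 east, -0.0002642 north), which points west.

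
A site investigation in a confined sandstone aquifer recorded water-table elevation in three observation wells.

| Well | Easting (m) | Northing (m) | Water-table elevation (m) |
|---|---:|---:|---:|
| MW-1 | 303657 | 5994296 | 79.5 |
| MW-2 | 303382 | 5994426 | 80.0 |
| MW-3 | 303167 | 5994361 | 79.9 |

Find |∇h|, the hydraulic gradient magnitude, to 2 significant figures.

Three-point gradient (reference MW-1): Δ to MW-2 = (-275, 130, +0.5), Δ to MW-3 = (-490, 65, +0.4).
∂h/∂x = -0.0004255, ∂h/∂y = +0.002946 (det = 45825).
|∇h| = √(-0.0004255² + 0.002946²) = 0.002977

0.0030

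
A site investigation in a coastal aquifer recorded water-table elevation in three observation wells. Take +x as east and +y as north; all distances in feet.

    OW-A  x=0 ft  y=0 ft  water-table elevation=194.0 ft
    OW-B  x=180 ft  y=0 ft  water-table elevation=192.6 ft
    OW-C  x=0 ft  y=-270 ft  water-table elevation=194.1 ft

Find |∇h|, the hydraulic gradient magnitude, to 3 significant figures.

∂h/∂x = (192.6 − 194.0) / (180 − 0) = -0.007778
∂h/∂y = (194.1 − 194.0) / (-270 − 0) = -0.0003704
|∇h| = √(-0.007778² + -0.0003704²) = 0.007787

0.00779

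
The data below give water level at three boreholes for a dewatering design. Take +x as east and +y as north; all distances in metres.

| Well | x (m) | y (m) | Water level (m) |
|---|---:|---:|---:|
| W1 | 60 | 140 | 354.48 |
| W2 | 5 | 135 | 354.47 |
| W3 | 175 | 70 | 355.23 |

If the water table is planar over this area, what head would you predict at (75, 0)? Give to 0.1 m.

Taking W1 as reference: W2−W1 = (-55, -5, -0.01); W3−W1 = (115, -70, +0.75).
Determinant of the coordinate differences = (-55)·(-70) − 115·(-5) = 4425.
∂h/∂x = [(-0.01)·(-70) − (+0.75)·(-5)] / 4425 = +0.001006
∂h/∂y = [(-55)·(+0.75) − 115·(-0.01)] / 4425 = -0.009062
h(75, 0) = 354.48 + (+0.001006)·(15) + (-0.009062)·(-140) = 354.48 +0.015 +1.269 = 355.764 m.

355.8 m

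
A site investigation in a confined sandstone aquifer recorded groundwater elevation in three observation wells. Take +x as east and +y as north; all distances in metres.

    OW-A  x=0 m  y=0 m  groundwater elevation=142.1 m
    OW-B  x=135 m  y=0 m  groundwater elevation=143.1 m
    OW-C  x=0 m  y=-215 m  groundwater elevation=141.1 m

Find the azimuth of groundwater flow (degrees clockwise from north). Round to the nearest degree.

238°

∂h/∂x = (143.1 − 142.1) / (135 − 0) = +0.007407
∂h/∂y = (141.1 − 142.1) / (-215 − 0) = +0.004651
Flow direction (−∇h) has components (-0.007407 E, -0.004651 N).
Azimuth = atan2(E, N) = atan2(-0.007407, -0.004651) = 237.9° ≈ 238°.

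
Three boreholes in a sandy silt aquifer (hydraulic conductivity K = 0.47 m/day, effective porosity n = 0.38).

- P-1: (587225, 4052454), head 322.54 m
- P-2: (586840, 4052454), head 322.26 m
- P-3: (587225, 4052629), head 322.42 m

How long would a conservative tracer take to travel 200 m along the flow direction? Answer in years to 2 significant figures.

∂h/∂x = (322.26 − 322.54) / (586840 − 587225) = +0.0007273
∂h/∂y = (322.42 − 322.54) / (4052629 − 4052454) = -0.0006857
|∇h| = √(0.0007273² + -0.0006857²) = 0.0009996
Seepage velocity v = K·i/n = 0.47 × 0.0009996 / 0.38 = 0.001236 m/day.
t = 200 / 0.001236 = 1.618e+05 days = 443 years.

440 years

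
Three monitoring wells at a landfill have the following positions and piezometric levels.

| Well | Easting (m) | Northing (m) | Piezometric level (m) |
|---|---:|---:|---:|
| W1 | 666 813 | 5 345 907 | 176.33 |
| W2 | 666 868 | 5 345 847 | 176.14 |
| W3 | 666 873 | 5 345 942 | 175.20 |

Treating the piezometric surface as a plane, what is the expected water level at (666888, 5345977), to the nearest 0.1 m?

174.7 m

With h = a·x + b·y + c and W1 as origin, the differences give:
  55·a + (-60)·b = -0.19
  60·a + 35·b = -1.13
Eliminate b (×35 and ×(-60), subtract): 5525·a = -74.450 → a = ∂h/∂x = -0.01348
Back-substitute: b = ∂h/∂y = -0.009186.
h(666888, 5345977) = 176.33 + (-0.01348)·(75) + (-0.009186)·(70) = 176.33 -1.011 -0.643 = 174.676 m.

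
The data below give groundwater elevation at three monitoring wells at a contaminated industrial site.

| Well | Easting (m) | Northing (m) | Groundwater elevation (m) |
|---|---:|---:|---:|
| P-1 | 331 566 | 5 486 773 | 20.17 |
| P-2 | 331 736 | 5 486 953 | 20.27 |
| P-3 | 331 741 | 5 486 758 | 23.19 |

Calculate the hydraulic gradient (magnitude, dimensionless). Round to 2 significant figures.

0.022

Differences from P-1: to P-2 (Δx, Δy, Δh) = (170, 180, +0.10); to P-3 = (175, -15, +3.02).
Solve a·Δx + b·Δy = Δh: det = 170·(-15) − 175·180 = -34050.
∂h/∂x = [(+0.10)·(-15) − (+3.02)·180] / -34050 = +0.01601
∂h/∂y = [170·(+3.02) − 175·(+0.10)] / -34050 = -0.01456
|∇h| = √(0.01601² + -0.01456²) = 0.02164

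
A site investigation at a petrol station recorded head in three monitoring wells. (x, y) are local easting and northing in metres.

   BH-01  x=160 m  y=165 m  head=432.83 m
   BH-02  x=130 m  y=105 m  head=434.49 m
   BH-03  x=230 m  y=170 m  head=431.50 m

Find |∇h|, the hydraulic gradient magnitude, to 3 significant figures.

With h = a·x + b·y + c and BH-01 as origin, the differences give:
  (-30)·a + (-60)·b = +1.66
  70·a + 5·b = -1.33
Eliminate b (×5 and ×(-60), subtract): 4050·a = -71.500 → a = ∂h/∂x = -0.01765
Back-substitute: b = ∂h/∂y = -0.01884.
|∇h| = √(-0.01765² + -0.01884²) = 0.02582

0.0258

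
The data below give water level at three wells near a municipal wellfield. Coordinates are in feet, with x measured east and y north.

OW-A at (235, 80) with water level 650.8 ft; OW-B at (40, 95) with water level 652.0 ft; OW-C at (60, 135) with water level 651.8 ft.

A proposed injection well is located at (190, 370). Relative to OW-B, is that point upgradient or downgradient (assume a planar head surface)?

Taking OW-A as reference: OW-B−OW-A = (-195, 15, +1.2); OW-C−OW-A = (-175, 55, +1.0).
Determinant of the coordinate differences = (-195)·55 − (-175)·15 = -8100.
∂h/∂x = [(+1.2)·55 − (+1.0)·15] / -8100 = -0.006296
∂h/∂y = [(-195)·(+1.0) − (-175)·(+1.2)] / -8100 = -0.001852
Head at (190, 370) = 650.8 + (-0.006296)·(-45) + (-0.001852)·(290) = 650.55 ft.
That is lower than the 652.0 ft at OW-B, so the point is downgradient.

downgradient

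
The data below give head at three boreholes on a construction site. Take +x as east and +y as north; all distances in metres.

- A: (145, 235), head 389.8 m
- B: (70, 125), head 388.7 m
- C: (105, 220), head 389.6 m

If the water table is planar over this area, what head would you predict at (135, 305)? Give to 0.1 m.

Three-point gradient (reference A): Δ to B = (-75, -110, -1.1), Δ to C = (-40, -15, -0.2).
∂h/∂x = +0.001679, ∂h/∂y = +0.008855 (det = -3275).
h(135, 305) = 389.8 + (+0.001679)·(-10) + (+0.008855)·(70) = 389.8 -0.017 +0.620 = 390.403 m.

390.4 m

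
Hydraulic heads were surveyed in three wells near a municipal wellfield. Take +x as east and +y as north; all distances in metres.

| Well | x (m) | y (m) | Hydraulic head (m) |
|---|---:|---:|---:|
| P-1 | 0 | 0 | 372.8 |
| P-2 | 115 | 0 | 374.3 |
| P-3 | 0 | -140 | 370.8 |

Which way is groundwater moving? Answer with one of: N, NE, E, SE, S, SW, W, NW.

∂h/∂x = (374.3 − 372.8) / (115 − 0) = +0.01304
∂h/∂y = (370.8 − 372.8) / (-140 − 0) = +0.01429
Flow = −∇h = (-0.01304 east, -0.01429 north), which points southwest.

SW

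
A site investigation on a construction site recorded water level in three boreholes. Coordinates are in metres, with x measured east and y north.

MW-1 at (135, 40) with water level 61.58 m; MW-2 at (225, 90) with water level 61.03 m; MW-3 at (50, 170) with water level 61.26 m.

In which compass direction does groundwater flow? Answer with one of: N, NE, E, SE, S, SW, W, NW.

With h = a·x + b·y + c and MW-1 as origin, the differences give:
  90·a + 50·b = -0.55
  (-85)·a + 130·b = -0.32
Eliminate b (×130 and ×50, subtract): 15950·a = -55.500 → a = ∂h/∂x = -0.003480
Back-substitute: b = ∂h/∂y = -0.004737.
Flow = −∇h = (+0.003480 east, +0.004737 north), which points northeast.

NE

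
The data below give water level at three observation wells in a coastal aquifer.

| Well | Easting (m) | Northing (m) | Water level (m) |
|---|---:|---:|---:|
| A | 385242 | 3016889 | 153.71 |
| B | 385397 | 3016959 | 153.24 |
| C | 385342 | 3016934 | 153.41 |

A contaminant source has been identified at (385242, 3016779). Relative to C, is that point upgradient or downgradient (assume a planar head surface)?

With h = a·x + b·y + c and A as origin, the differences give:
  155·a + 70·b = -0.47
  100·a + 45·b = -0.30
Eliminate b (×45 and ×70, subtract): -25·a = -0.150 → a = ∂h/∂x = +0.006000
Back-substitute: b = ∂h/∂y = -0.02000.
Head at (385242, 3016779) = 153.71 + (+0.006000)·(0) + (-0.02000)·(-110) = 155.91 m.
That is higher than the 153.41 m at C, so the point is upgradient.

upgradient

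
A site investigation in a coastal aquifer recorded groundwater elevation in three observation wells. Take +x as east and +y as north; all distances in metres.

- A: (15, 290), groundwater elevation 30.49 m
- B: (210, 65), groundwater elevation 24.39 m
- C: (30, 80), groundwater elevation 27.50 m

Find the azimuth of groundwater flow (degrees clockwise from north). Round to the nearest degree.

129°

Three-point gradient (reference A): Δ to B = (195, -225, -6.10), Δ to C = (15, -210, -2.99).
∂h/∂x = -0.01619, ∂h/∂y = +0.01308 (det = -37575).
Flow direction (−∇h) has components (+0.01619 E, -0.01308 N).
Azimuth = atan2(E, N) = atan2(+0.01619, -0.01308) = 128.9° ≈ 129°.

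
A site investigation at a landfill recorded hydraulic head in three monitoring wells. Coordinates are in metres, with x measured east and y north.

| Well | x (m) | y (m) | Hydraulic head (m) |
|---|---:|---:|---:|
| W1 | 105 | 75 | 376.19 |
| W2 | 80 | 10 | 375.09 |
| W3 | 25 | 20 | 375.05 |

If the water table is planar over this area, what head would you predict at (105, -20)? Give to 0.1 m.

With h = a·x + b·y + c and W1 as origin, the differences give:
  (-25)·a + (-65)·b = -1.10
  (-80)·a + (-55)·b = -1.14
Eliminate b (×(-55) and ×(-65), subtract): -3825·a = -13.600 → a = ∂h/∂x = +0.003556
Back-substitute: b = ∂h/∂y = +0.01556.
h(105, -20) = 376.19 + (+0.003556)·(0) + (+0.01556)·(-95) = 376.19 +0.000 -1.478 = 374.712 m.

374.7 m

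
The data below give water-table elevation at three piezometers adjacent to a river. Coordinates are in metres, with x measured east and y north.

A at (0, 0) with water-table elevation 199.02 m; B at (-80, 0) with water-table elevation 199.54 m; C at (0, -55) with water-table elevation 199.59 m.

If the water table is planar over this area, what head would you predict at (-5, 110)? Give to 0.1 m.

∂h/∂x = (199.54 − 199.02) / (-80 − 0) = -0.006500
∂h/∂y = (199.59 − 199.02) / (-55 − 0) = -0.01036
h(-5, 110) = 199.02 + (-0.006500)·(-5) + (-0.01036)·(110) = 199.02 +0.032 -1.140 = 197.913 m.

197.9 m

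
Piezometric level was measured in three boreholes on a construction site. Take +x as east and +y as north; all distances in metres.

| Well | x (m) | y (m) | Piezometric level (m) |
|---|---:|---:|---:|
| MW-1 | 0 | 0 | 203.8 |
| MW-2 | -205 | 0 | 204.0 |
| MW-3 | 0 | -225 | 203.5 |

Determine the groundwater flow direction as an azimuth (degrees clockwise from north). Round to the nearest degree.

∂h/∂x = (204.0 − 203.8) / (-205 − 0) = -0.0009756
∂h/∂y = (203.5 − 203.8) / (-225 − 0) = +0.001333
Flow direction (−∇h) has components (+0.0009756 E, -0.001333 N).
Azimuth = atan2(E, N) = atan2(+0.0009756, -0.001333) = 143.8° ≈ 144°.

144°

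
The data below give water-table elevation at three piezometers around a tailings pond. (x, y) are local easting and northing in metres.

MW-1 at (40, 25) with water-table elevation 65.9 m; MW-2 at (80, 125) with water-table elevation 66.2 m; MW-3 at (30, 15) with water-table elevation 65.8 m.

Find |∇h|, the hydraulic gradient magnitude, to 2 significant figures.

Differences from MW-1: to MW-2 (Δx, Δy, Δh) = (40, 100, +0.3); to MW-3 = (-10, -10, -0.1).
Determinant of the coordinate differences = 40·(-10) − (-10)·100 = 600.
∂h/∂x = [(+0.3)·(-10) − (-0.1)·100] / 600 = +0.01167
∂h/∂y = [40·(-0.1) − (-10)·(+0.3)] / 600 = -0.001667
|∇h| = √(0.01167² + -0.001667²) = 0.01179

0.012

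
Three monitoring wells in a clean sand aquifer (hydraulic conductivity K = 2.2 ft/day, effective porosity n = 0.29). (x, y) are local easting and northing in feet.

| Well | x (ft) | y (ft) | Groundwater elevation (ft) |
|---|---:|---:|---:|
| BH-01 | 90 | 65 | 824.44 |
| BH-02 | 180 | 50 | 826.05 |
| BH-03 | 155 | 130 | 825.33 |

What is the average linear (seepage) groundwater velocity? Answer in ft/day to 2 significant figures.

0.13 ft/day

Differences from BH-01: to BH-02 (Δx, Δy, Δh) = (90, -15, +1.61); to BH-03 = (65, 65, +0.89).
Determinant of the coordinate differences = 90·65 − 65·(-15) = 6825.
∂h/∂x = [(+1.61)·65 − (+0.89)·(-15)] / 6825 = +0.01729
∂h/∂y = [90·(+0.89) − 65·(+1.61)] / 6825 = -0.003597
|∇h| = √(0.01729² + -0.003597²) = 0.01766
Seepage velocity v = K·i/n = 2.2 × 0.01766 / 0.29 = 0.134 ft/day.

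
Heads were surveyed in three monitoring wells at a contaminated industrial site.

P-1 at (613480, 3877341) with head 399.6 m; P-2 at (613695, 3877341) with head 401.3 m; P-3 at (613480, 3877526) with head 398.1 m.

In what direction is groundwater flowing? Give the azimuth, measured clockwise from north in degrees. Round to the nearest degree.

316°

∂h/∂x = (401.3 − 399.6) / (613695 − 613480) = +0.007907
∂h/∂y = (398.1 − 399.6) / (3877526 − 3877341) = -0.008108
Flow direction (−∇h) has components (-0.007907 E, +0.008108 N).
Azimuth = atan2(E, N) = atan2(-0.007907, +0.008108) = 315.7° ≈ 316°.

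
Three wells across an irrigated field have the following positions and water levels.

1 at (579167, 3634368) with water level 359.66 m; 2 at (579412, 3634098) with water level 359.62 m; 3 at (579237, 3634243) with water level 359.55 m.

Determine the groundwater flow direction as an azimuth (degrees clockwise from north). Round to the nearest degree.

Three-point gradient (reference 1): Δ to 2 = (245, -270, -0.04), Δ to 3 = (70, -125, -0.11).
∂h/∂x = +0.002107, ∂h/∂y = +0.002060 (det = -11725).
Flow direction (−∇h) has components (-0.002107 E, -0.002060 N).
Azimuth = atan2(E, N) = atan2(-0.002107, -0.002060) = 225.6° ≈ 226°.

226°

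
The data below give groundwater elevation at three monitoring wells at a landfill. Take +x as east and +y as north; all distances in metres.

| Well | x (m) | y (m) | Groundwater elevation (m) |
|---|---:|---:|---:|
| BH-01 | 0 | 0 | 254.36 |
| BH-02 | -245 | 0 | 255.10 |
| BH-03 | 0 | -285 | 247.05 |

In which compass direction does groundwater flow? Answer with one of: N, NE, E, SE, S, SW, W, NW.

S

∂h/∂x = (255.10 − 254.36) / (-245 − 0) = -0.003020
∂h/∂y = (247.05 − 254.36) / (-285 − 0) = +0.02565
Flow = −∇h = (+0.003020 east, -0.02565 north), which points south.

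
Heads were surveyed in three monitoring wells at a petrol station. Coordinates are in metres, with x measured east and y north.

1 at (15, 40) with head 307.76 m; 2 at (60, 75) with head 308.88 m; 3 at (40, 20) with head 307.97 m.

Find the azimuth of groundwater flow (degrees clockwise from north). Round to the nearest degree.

Taking 1 as reference: 2−1 = (45, 35, +1.12); 3−1 = (25, -20, +0.21).
Solve a·Δx + b·Δy = Δh: det = 45·(-20) − 25·35 = -1775.
∂h/∂x = [(+1.12)·(-20) − (+0.21)·35] / -1775 = +0.01676
∂h/∂y = [45·(+0.21) − 25·(+1.12)] / -1775 = +0.01045
Flow direction (−∇h) has components (-0.01676 E, -0.01045 N).
Azimuth = atan2(E, N) = atan2(-0.01676, -0.01045) = 238.1° ≈ 238°.

238°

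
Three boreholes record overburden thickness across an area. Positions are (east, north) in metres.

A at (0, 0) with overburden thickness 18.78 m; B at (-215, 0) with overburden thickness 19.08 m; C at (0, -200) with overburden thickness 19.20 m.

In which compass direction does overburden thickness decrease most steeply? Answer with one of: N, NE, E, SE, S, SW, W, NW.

∂d/∂x = (19.08 − 18.78) / (-215 − 0) = -0.001395
∂d/∂y = (19.20 − 18.78) / (-200 − 0) = -0.002100
Steepest decrease is along −∇f = (+0.001395 E, +0.002100 N) → northeast.

NE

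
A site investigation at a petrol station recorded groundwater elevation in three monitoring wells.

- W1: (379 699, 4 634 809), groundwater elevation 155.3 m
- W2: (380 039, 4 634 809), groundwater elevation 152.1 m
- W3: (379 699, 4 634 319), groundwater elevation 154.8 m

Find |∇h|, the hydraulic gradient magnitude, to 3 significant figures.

0.00947

∂h/∂x = (152.1 − 155.3) / (380039 − 379699) = -0.009412
∂h/∂y = (154.8 − 155.3) / (4634319 − 4634809) = +0.001020
|∇h| = √(-0.009412² + 0.001020²) = 0.009467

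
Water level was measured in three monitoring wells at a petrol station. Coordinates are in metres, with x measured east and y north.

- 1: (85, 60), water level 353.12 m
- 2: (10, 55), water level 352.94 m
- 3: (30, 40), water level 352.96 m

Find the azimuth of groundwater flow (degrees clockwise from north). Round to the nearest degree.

Taking 1 as reference: 2−1 = (-75, -5, -0.18); 3−1 = (-55, -20, -0.16).
Determinant of the coordinate differences = (-75)·(-20) − (-55)·(-5) = 1225.
∂h/∂x = [(-0.18)·(-20) − (-0.16)·(-5)] / 1225 = +0.002286
∂h/∂y = [(-75)·(-0.16) − (-55)·(-0.18)] / 1225 = +0.001714
Flow direction (−∇h) has components (-0.002286 E, -0.001714 N).
Azimuth = atan2(E, N) = atan2(-0.002286, -0.001714) = 233.1° ≈ 233°.

233°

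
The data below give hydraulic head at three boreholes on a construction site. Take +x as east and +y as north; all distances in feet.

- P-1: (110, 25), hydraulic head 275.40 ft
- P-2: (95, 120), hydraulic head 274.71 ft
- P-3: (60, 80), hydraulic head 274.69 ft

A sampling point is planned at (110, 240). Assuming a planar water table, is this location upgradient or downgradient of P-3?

Three-point gradient (reference P-1): Δ to P-2 = (-15, 95, -0.69), Δ to P-3 = (-50, 55, -0.71).
∂h/∂x = +0.007516, ∂h/∂y = -0.006076 (det = 3925).
Head at (110, 240) = 275.40 + (+0.007516)·(0) + (-0.006076)·(215) = 274.09 ft.
That is lower than the 274.69 ft at P-3, so the point is downgradient.

downgradient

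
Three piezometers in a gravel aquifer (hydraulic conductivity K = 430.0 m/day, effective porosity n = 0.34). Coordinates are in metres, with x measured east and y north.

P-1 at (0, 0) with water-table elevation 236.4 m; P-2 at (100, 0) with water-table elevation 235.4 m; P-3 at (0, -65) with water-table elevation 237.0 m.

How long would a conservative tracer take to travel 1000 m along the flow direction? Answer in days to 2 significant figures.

58 days

∂h/∂x = (235.4 − 236.4) / (100 − 0) = -0.01000
∂h/∂y = (237.0 − 236.4) / (-65 − 0) = -0.009231
|∇h| = √(-0.01000² + -0.009231²) = 0.01361
Seepage velocity v = K·i/n = 430.0 × 0.01361 / 0.34 = 17.21 m/day.
t = 1000 / 17.21 = 58.11 days.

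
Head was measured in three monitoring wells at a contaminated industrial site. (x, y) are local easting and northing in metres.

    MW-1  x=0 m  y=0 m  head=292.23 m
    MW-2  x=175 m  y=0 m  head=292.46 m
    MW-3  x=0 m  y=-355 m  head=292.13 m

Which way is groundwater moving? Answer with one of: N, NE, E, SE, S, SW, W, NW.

W

∂h/∂x = (292.46 − 292.23) / (175 − 0) = +0.001314
∂h/∂y = (292.13 − 292.23) / (-355 − 0) = +0.0002817
Flow = −∇h = (-0.001314 east, -0.0002817 north), which points west.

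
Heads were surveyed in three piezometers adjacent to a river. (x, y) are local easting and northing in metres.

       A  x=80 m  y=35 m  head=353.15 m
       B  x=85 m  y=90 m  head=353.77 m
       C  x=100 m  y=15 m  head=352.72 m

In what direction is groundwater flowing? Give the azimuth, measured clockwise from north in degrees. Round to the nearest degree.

With h = a·x + b·y + c and A as origin, the differences give:
  5·a + 55·b = +0.62
  20·a + (-20)·b = -0.43
Eliminate b (×(-20) and ×55, subtract): -1200·a = 11.250 → a = ∂h/∂x = -0.009375
Back-substitute: b = ∂h/∂y = +0.01212.
Flow direction (−∇h) has components (+0.009375 E, -0.01212 N).
Azimuth = atan2(E, N) = atan2(+0.009375, -0.01212) = 142.3° ≈ 142°.

142°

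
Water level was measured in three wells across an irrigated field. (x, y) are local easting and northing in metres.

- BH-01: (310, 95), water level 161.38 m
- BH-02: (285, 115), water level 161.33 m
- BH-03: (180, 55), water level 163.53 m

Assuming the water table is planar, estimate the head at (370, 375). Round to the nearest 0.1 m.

Differences from BH-01: to BH-02 (Δx, Δy, Δh) = (-25, 20, -0.05); to BH-03 = (-130, -40, +2.15).
Determinant of the coordinate differences = (-25)·(-40) − (-130)·20 = 3600.
∂h/∂x = [(-0.05)·(-40) − (+2.15)·20] / 3600 = -0.01139
∂h/∂y = [(-25)·(+2.15) − (-130)·(-0.05)] / 3600 = -0.01674
h(370, 375) = 161.38 + (-0.01139)·(60) + (-0.01674)·(280) = 161.38 -0.683 -4.686 = 156.011 m.

156.0 m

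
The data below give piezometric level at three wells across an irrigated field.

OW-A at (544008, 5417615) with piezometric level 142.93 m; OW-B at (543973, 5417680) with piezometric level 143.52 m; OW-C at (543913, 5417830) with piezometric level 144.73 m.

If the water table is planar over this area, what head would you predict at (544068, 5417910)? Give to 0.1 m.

144.0 m

Taking OW-A as reference: OW-B−OW-A = (-35, 65, +0.59); OW-C−OW-A = (-95, 215, +1.80).
Solve a·Δx + b·Δy = Δh: det = (-35)·215 − (-95)·65 = -1350.
∂h/∂x = [(+0.59)·215 − (+1.80)·65] / -1350 = -0.007296
∂h/∂y = [(-35)·(+1.80) − (-95)·(+0.59)] / -1350 = +0.005148
h(544068, 5417910) = 142.93 + (-0.007296)·(60) + (+0.005148)·(295) = 142.93 -0.438 +1.519 = 144.011 m.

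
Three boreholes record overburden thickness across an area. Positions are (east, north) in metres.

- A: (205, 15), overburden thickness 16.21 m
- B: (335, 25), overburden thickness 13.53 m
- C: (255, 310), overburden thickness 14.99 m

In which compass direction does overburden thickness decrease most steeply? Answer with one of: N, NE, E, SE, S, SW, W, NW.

With d = a·x + b·y + c and A as origin, the differences give:
  130·a + 10·b = -2.68
  50·a + 295·b = -1.22
Eliminate b (×295 and ×10, subtract): 37850·a = -778.400 → a = ∂d/∂x = -0.02057
Back-substitute: b = ∂d/∂y = -0.0006499.
Steepest decrease is along −∇f = (+0.02057 E, +0.0006499 N) → east.

E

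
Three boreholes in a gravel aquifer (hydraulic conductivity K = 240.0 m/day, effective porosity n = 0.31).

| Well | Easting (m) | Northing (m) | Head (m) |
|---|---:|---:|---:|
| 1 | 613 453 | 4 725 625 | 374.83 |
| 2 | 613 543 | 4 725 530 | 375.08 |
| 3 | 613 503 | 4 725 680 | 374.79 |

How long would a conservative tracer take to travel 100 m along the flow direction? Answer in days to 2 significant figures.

Three-point gradient (reference 1): Δ to 2 = (90, -95, +0.25), Δ to 3 = (50, 55, -0.04).
∂h/∂x = +0.001026, ∂h/∂y = -0.001660 (det = 9700).
|∇h| = √(0.001026² + -0.001660²) = 0.001951
Seepage velocity v = K·i/n = 240.0 × 0.001951 / 0.31 = 1.51 m/day.
t = 100 / 1.51 = 66.23 days.

66 days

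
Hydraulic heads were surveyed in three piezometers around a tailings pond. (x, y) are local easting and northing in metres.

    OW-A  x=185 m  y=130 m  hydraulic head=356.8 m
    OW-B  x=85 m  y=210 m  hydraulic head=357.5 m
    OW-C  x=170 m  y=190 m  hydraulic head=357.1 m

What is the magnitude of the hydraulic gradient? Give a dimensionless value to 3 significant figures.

0.00553

With h = a·x + b·y + c and OW-A as origin, the differences give:
  (-100)·a + 80·b = +0.7
  (-15)·a + 60·b = +0.3
Eliminate b (×60 and ×80, subtract): -4800·a = 18.00 → a = ∂h/∂x = -0.003750
Back-substitute: b = ∂h/∂y = +0.004063.
|∇h| = √(-0.003750² + 0.004063²) = 0.005529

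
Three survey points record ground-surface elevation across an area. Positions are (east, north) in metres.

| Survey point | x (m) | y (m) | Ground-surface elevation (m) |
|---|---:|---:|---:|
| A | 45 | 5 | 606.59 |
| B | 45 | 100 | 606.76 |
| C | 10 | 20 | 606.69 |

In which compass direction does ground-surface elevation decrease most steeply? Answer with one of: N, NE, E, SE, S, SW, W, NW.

With z = a·x + b·y + c and A as origin, the differences give:
  0·a + 95·b = +0.17
  (-35)·a + 15·b = +0.10
Eliminate b (×15 and ×95, subtract): 3325·a = -6.950 → a = ∂z/∂x = -0.002090
Back-substitute: b = ∂z/∂y = +0.001789.
Steepest decrease is along −∇f = (+0.002090 E, -0.001789 N) → southeast.

SE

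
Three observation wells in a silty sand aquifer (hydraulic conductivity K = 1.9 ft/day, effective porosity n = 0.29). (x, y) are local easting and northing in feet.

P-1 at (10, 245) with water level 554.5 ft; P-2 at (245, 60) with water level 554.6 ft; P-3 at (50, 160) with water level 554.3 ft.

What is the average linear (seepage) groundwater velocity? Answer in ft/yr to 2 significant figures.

13 ft/yr

With h = a·x + b·y + c and P-1 as origin, the differences give:
  235·a + (-185)·b = +0.1
  40·a + (-85)·b = -0.2
Eliminate b (×(-85) and ×(-185), subtract): -12575·a = -45.50 → a = ∂h/∂x = +0.003618
Back-substitute: b = ∂h/∂y = +0.004056.
|∇h| = √(0.003618² + 0.004056²) = 0.005435
Seepage velocity v = K·i/n = 1.9 × 0.005435 / 0.29 = 0.03561 ft/day = 13.01 ft/yr.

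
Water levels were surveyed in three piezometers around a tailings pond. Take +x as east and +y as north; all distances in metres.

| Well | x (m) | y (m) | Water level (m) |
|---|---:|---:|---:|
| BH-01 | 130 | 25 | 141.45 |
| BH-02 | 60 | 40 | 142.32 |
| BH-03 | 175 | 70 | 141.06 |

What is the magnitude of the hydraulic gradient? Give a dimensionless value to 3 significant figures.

0.0122

Three-point gradient (reference BH-01): Δ to BH-02 = (-70, 15, +0.87), Δ to BH-03 = (45, 45, -0.39).
∂h/∂x = -0.01176, ∂h/∂y = +0.003098 (det = -3825).
|∇h| = √(-0.01176² + 0.003098²) = 0.01216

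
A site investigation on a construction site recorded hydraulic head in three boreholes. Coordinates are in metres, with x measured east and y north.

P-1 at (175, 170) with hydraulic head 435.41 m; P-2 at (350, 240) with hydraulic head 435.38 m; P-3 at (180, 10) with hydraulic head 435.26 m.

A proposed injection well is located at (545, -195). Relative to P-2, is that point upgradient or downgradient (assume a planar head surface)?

Three-point gradient (reference P-1): Δ to P-2 = (175, 70, -0.03), Δ to P-3 = (5, -160, -0.15).
∂h/∂x = -0.0005397, ∂h/∂y = +0.0009206 (det = -28350).
Head at (545, -195) = 435.41 + (-0.0005397)·(370) + (+0.0009206)·(-365) = 434.87 m.
That is lower than the 435.38 m at P-2, so the point is downgradient.

downgradient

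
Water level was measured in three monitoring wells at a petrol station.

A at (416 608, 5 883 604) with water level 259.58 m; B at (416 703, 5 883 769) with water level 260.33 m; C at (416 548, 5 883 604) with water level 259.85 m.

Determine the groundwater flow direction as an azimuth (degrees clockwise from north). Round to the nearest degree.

With h = a·x + b·y + c and A as origin, the differences give:
  95·a + 165·b = +0.75
  (-60)·a + 0·b = +0.27
Eliminate b (×0 and ×165, subtract): 9900·a = -44.550 → a = ∂h/∂x = -0.004500
Back-substitute: b = ∂h/∂y = +0.007136.
Flow direction (−∇h) has components (+0.004500 E, -0.007136 N).
Azimuth = atan2(E, N) = atan2(+0.004500, -0.007136) = 147.8° ≈ 148°.

148°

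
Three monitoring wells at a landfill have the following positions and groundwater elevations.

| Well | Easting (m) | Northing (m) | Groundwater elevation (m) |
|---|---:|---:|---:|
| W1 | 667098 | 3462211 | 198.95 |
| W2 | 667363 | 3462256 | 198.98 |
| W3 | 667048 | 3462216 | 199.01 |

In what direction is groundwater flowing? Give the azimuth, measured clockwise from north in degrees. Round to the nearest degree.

Taking W1 as reference: W2−W1 = (265, 45, +0.03); W3−W1 = (-50, 5, +0.06).
Determinant of the coordinate differences = 265·5 − (-50)·45 = 3575.
∂h/∂x = [(+0.03)·5 − (+0.06)·45] / 3575 = -0.0007133
∂h/∂y = [265·(+0.06) − (-50)·(+0.03)] / 3575 = +0.004867
Flow direction (−∇h) has components (+0.0007133 E, -0.004867 N).
Azimuth = atan2(E, N) = atan2(+0.0007133, -0.004867) = 171.7° ≈ 172°.

172°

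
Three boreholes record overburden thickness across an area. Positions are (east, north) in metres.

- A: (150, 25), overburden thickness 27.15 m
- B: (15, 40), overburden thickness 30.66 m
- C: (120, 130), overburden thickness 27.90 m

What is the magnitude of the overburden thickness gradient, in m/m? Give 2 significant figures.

Taking A as reference: B−A = (-135, 15, +3.51); C−A = (-30, 105, +0.75).
Determinant of the coordinate differences = (-135)·105 − (-30)·15 = -13725.
∂d/∂x = [(+3.51)·105 − (+0.75)·15] / -13725 = -0.02603
∂d/∂y = [(-135)·(+0.75) − (-30)·(+3.51)] / -13725 = -0.0002951
|∇f| = √(-0.02603² + -0.0002951²) = 0.02603 m/m

0.026 m/m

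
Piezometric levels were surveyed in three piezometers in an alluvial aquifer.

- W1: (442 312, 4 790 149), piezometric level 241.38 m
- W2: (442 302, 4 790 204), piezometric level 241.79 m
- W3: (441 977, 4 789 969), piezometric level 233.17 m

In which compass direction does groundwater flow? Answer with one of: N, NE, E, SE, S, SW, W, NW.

SW

Differences from W1: to W2 (Δx, Δy, Δh) = (-10, 55, +0.41); to W3 = (-335, -180, -8.21).
Determinant of the coordinate differences = (-10)·(-180) − (-335)·55 = 20225.
∂h/∂x = [(+0.41)·(-180) − (-8.21)·55] / 20225 = +0.01868
∂h/∂y = [(-10)·(-8.21) − (-335)·(+0.41)] / 20225 = +0.01085
Flow = −∇h = (-0.01868 east, -0.01085 north), which points southwest.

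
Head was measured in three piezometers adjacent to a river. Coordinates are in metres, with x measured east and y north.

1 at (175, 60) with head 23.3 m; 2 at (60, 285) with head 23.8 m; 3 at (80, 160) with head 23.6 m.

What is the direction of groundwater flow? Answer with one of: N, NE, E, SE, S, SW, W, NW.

Taking 1 as reference: 2−1 = (-115, 225, +0.5); 3−1 = (-95, 100, +0.3).
Determinant of the coordinate differences = (-115)·100 − (-95)·225 = 9875.
∂h/∂x = [(+0.5)·100 − (+0.3)·225] / 9875 = -0.001772
∂h/∂y = [(-115)·(+0.3) − (-95)·(+0.5)] / 9875 = +0.001316
Flow = −∇h = (+0.001772 east, -0.001316 north), which points southeast.

SE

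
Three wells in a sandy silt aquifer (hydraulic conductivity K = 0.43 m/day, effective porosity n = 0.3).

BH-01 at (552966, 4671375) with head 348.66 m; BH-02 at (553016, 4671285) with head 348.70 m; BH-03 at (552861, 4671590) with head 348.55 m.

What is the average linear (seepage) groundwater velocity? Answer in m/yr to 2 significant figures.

With h = a·x + b·y + c and BH-01 as origin, the differences give:
  50·a + (-90)·b = +0.04
  (-105)·a + 215·b = -0.11
Eliminate b (×215 and ×(-90), subtract): 1300·a = -1.300 → a = ∂h/∂x = -0.001000
Back-substitute: b = ∂h/∂y = -0.001000.
|∇h| = √(-0.001000² + -0.001000²) = 0.001414
Seepage velocity v = K·i/n = 0.43 × 0.001414 / 0.3 = 0.002027 m/day = 0.7404 m/yr.

0.74 m/yr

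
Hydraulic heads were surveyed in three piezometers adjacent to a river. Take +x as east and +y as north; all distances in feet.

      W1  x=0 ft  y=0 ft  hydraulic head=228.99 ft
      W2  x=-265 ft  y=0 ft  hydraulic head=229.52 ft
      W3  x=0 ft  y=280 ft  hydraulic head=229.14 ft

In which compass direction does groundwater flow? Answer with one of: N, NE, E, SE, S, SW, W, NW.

∂h/∂x = (229.52 − 228.99) / (-265 − 0) = -0.002000
∂h/∂y = (229.14 − 228.99) / (280 − 0) = +0.0005357
Flow = −∇h = (+0.002000 east, -0.0005357 north), which points east.

E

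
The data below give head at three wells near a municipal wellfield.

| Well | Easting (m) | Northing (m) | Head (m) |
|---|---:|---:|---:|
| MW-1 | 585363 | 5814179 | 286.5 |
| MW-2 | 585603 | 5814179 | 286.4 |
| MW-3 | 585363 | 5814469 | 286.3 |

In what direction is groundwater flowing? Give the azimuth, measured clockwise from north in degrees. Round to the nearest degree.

031°

∂h/∂x = (286.4 − 286.5) / (585603 − 585363) = -0.0004167
∂h/∂y = (286.3 − 286.5) / (5814469 − 5814179) = -0.0006897
Flow direction (−∇h) has components (+0.0004167 E, +0.0006897 N).
Azimuth = atan2(E, N) = atan2(+0.0004167, +0.0006897) = 31.1° ≈ 031°.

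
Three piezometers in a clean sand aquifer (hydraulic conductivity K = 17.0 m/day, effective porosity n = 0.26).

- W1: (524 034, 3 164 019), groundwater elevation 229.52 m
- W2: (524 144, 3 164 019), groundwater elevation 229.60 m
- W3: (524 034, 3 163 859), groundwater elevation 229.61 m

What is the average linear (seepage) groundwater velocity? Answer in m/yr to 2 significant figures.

22 m/yr

∂h/∂x = (229.60 − 229.52) / (524144 − 524034) = +0.0007273
∂h/∂y = (229.61 − 229.52) / (3163859 − 3164019) = -0.0005625
|∇h| = √(0.0007273² + -0.0005625²) = 0.0009194
Seepage velocity v = K·i/n = 17.0 × 0.0009194 / 0.26 = 0.06011 m/day = 21.96 m/yr.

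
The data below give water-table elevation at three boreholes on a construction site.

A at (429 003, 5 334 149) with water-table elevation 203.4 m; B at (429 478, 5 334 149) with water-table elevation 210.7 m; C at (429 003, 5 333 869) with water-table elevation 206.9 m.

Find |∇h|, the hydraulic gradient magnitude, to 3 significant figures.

∂h/∂x = (210.7 − 203.4) / (429478 − 429003) = +0.01537
∂h/∂y = (206.9 − 203.4) / (5333869 − 5334149) = -0.01250
|∇h| = √(0.01537² + -0.01250²) = 0.01981

0.0198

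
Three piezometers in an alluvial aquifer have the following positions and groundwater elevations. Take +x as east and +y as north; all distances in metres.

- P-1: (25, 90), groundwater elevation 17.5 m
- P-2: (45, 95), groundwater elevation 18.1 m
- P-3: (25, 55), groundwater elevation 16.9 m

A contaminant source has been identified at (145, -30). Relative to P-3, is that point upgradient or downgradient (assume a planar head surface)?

upgradient

Differences from P-1: to P-2 (Δx, Δy, Δh) = (20, 5, +0.6); to P-3 = (0, -35, -0.6).
Solve a·Δx + b·Δy = Δh: det = 20·(-35) − 0·5 = -700.
∂h/∂x = [(+0.6)·(-35) − (-0.6)·5] / -700 = +0.02571
∂h/∂y = [20·(-0.6) − 0·(+0.6)] / -700 = +0.01714
Head at (145, -30) = 17.5 + (+0.02571)·(120) + (+0.01714)·(-120) = 18.53 m.
That is higher than the 16.9 m at P-3, so the point is upgradient.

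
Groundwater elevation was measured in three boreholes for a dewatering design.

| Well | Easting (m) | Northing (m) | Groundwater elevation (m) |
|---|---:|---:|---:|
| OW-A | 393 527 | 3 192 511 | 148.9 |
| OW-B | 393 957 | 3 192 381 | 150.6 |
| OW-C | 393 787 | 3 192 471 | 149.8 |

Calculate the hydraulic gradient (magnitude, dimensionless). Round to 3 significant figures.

0.00444

Differences from OW-A: to OW-B (Δx, Δy, Δh) = (430, -130, +1.7); to OW-C = (260, -40, +0.9).
Determinant of the coordinate differences = 430·(-40) − 260·(-130) = 16600.
∂h/∂x = [(+1.7)·(-40) − (+0.9)·(-130)] / 16600 = +0.002952
∂h/∂y = [430·(+0.9) − 260·(+1.7)] / 16600 = -0.003313
|∇h| = √(0.002952² + -0.003313²) = 0.004437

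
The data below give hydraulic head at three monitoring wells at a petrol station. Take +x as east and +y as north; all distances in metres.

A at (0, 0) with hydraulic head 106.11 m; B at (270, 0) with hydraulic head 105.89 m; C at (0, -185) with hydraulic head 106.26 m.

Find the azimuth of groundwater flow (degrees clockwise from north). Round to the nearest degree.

∂h/∂x = (105.89 − 106.11) / (270 − 0) = -0.0008148
∂h/∂y = (106.26 − 106.11) / (-185 − 0) = -0.0008108
Flow direction (−∇h) has components (+0.0008148 E, +0.0008108 N).
Azimuth = atan2(E, N) = atan2(+0.0008148, +0.0008108) = 45.1° ≈ 045°.

045°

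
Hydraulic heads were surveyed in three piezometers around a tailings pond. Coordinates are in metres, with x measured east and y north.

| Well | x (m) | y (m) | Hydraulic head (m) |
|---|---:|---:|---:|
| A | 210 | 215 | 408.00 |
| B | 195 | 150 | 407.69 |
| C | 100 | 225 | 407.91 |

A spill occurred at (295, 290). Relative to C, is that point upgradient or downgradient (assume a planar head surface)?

upgradient

With h = a·x + b·y + c and A as origin, the differences give:
  (-15)·a + (-65)·b = -0.31
  (-110)·a + 10·b = -0.09
Eliminate b (×10 and ×(-65), subtract): -7300·a = -8.950 → a = ∂h/∂x = +0.001226
Back-substitute: b = ∂h/∂y = +0.004486.
Head at (295, 290) = 408.00 + (+0.001226)·(85) + (+0.004486)·(75) = 408.44 m.
That is higher than the 407.91 m at C, so the point is upgradient.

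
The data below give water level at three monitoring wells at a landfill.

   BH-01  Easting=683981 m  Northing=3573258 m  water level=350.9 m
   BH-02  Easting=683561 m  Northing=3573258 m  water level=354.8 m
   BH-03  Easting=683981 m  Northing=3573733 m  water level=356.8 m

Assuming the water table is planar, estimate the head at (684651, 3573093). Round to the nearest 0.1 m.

∂h/∂x = (354.8 − 350.9) / (683561 − 683981) = -0.009286
∂h/∂y = (356.8 − 350.9) / (3573733 − 3573258) = +0.01242
h(684651, 3573093) = 350.9 + (-0.009286)·(670) + (+0.01242)·(-165) = 350.9 -6.221 -2.049 = 342.629 m.

342.6 m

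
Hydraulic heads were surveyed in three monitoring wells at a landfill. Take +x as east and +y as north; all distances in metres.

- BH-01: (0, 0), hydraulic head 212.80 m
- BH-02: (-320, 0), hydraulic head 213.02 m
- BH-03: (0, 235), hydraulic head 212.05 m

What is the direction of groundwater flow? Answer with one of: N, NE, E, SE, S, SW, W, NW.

∂h/∂x = (213.02 − 212.80) / (-320 − 0) = -0.0006875
∂h/∂y = (212.05 − 212.80) / (235 − 0) = -0.003191
Flow = −∇h = (+0.0006875 east, +0.003191 north), which points north.

N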